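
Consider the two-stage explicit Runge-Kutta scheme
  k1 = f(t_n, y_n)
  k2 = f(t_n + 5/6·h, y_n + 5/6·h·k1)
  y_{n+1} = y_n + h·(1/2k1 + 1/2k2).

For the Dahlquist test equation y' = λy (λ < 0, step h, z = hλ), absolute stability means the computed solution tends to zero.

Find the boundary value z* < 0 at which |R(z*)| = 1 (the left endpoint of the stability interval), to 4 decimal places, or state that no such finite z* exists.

left endpoint -2.4000.

Test eqn y'=λy, z=hλ:
  k1=λy_n ⇒ h·k1=z·y_n;  k2=λ(1+5/6z)y_n ⇒ h·k2=z(1+5/6z)y_n
  y_{n+1}/y_n = 1 + 1/2z + 1/2z(1+5/6z) = 1 + z + 5/12z²
  ⇒ R(z) = 1 + z + 5/12z².

Need |R(x)|<1, x<0.
x=-1.09: |R|=0.4050
R=1: x+5/12x²=0 ⇒ x=−12/5=-2.4000; min R=1−1/(4·5/12)=0.4000>−1
Confirm numerically:
  x=-2.339: |R|=0.94055 <1
  x=-1.489: |R|=0.43480 <1
  x=-1.024: |R|=0.41291 <1
  x=-2.884: |R|=1.58161 >1
  x=-2.743: |R|=1.39202 >1
  x=-2.734: |R|=1.38048 >1
So |R|<1 on (-2.4000, 0).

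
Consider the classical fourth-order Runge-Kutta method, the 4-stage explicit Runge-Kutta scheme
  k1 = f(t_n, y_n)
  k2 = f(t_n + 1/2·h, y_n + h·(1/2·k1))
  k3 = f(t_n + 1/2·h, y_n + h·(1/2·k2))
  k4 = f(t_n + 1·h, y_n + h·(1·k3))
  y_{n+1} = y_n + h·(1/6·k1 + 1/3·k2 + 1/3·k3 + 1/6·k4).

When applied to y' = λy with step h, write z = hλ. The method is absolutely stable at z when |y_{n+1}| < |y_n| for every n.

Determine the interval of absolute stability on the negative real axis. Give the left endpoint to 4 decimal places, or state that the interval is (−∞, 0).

z∈(-2.7853,0).

Set f=λy, z=hλ:
  order 4, 4-stage ⇒ R(z)=1+z+z^2/2+z^3/6+z^4/24
  (e.g. R(-1.48)=0.27481, |R|=0.27481)

Boundary: |R(x)|=1, x<0.
x=-1.48: |R|=0.2748
|R(-2.99)|=1.3551 |R(-2.95)|=1.2781 |R(-1.85)|=0.2940
Bisect:
  x_lo=-3.2710 |R|=2.0156  x_hi=-0.0981 |R|=0.9066
  mid=-1.68453 |R|=0.27312 →hi
  mid=-2.47775 |R|=0.62705 →hi
  mid=-2.87436 |R|=1.14281 →lo
  mid=-2.67606 |R|=0.84742 →hi
  mid=-2.77521 |R|=0.98490 →hi
  mid=-2.82479 |R|=1.06119 →lo
  mid=-2.80000 |R|=1.02240 →lo
  mid=-2.78760 |R|=1.00349 →lo
  mid=-2.78141 |R|=0.99416 →hi
  ...
  [-2.78547,-2.78528] ⇒ x*=-2.7853
Stable set (-2.7853, 0).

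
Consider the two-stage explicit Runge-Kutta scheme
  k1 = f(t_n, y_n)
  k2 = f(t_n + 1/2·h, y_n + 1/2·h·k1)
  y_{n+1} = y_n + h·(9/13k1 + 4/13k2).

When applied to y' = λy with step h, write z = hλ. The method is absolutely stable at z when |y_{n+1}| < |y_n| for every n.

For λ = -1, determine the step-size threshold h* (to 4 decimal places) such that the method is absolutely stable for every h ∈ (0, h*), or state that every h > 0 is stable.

Set f=λy, z=hλ:
  k1=λy_n ⇒ h·k1=z·y_n;  k2=λ(1+1/2z)y_n ⇒ h·k2=z(1+1/2z)y_n
  y_{n+1}/y_n = 1 + 9/13z + 4/13z(1+1/2z) = 1 + z + 2/13z²
  so R(z) = 1 + z + 2/13z².

Solve |R(x)|<1 on ℝ⁻.
x=-0.31: |R|=0.7048
R=1: x+2/13x²=0 ⇒ x=−13/2=-6.5000; min R=1−1/(4·2/13)=-0.6250>−1
Confirm numerically:
  x=-4.781: |R|=0.26439 <1
  x=-4.263: |R|=0.46713 <1
  x=-3.678: |R|=0.59682 <1
  x=-6.841: |R|=1.35889 >1
  x=-6.837: |R|=1.35447 >1
  x=-6.746: |R|=1.25531 >1
So |R|<1 on (-6.5000, 0).

(-6.5000,0); λ=-1 ⇒ h* = (13/2)/1 = 6.5000.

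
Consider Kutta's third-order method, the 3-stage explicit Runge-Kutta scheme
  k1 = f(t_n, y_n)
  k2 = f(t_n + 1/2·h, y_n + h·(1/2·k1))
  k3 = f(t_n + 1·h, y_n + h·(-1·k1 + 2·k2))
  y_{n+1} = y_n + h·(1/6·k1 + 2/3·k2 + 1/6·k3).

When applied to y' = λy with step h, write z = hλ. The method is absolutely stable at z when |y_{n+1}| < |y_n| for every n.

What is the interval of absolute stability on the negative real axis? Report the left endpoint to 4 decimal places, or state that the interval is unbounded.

Test eqn y'=λy, z=hλ:
  order 3, 3-stage ⇒ R(z)=1+z+z^2/2+z^3/6
  (e.g. R(-0.69)=0.49330, |R|=0.49330)

Boundary: |R(x)|=1, x<0.
x=-0.69: |R|=0.4933
|R(-2.09)|=0.4275 |R(-1.87)|=0.2114 |R(-0.69)|=0.4933
Bisect:
  x_lo=-3.2529 |R|=2.6990  x_hi=-0.3212 |R|=0.7249
  mid=-1.78706 |R|=0.14146 →hi
  mid=-2.51999 |R|=1.01196 →lo
  mid=-2.15353 |R|=0.49925 →hi
  mid=-2.33676 |R|=0.73316 →hi
  mid=-2.42838 |R|=0.86657 →hi
  mid=-2.47419 |R|=0.93771 →hi
  mid=-2.49709 |R|=0.97444 →hi
  mid=-2.50854 |R|=0.99310 →hi
  mid=-2.51427 |R|=1.00250 →lo
  mid=-2.51140 |R|=0.99780 →hi
  ...
  [-2.51284,-2.51266] ⇒ x*=-2.5127
So |R|<1 on (-2.5127, 0).

(-2.5127, 0).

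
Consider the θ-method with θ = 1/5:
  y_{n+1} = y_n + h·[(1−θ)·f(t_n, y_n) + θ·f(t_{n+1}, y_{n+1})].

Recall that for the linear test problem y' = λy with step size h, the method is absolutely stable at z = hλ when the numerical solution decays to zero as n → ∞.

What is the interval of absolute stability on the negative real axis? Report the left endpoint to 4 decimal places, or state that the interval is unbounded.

z∈(-3.3333,0).

With y'=λy (z=hλ):
  y_{n+1} = y_n + z·[4/5·y_n + 1/5·y_{n+1}] ⇒ (1 − 1/5z)y_{n+1} = (1 + 4/5z)y_n
  so R(z) = (1 + 4/5z)/(1 − 1/5z).

Boundary: |R(x)|=1, x<0.
x=-1.78: |R|=0.3127
R=−1: 1+4/5x = −1+1/5x ⇒ -3/5x=2 ⇒ x=2/(-3/5)=-3.3333
Confirm numerically:
  x=-2.849: |R|=0.81488 <1
  x=-1.494: |R|=0.15029 <1
  x=-1.355: |R|=0.06609 <1
  x=-3.648: |R|=1.10916 >1
  x=-3.394: |R|=1.02168 >1
Interval (-3.3333, 0).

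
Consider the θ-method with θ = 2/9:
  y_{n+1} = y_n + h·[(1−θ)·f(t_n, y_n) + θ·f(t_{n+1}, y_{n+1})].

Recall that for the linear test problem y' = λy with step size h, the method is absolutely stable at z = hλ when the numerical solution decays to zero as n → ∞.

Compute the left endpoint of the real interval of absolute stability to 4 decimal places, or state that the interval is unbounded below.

left endpoint -3.6000.

With y'=λy (z=hλ):
  y_{n+1} = y_n + z·[7/9·y_n + 2/9·y_{n+1}] ⇒ (1 − 2/9z)y_{n+1} = (1 + 7/9z)y_n
  ⇒ R(z) = (1 + 7/9z)/(1 − 2/9z).

Need |R(x)|<1, x<0.
x=-1.7: |R|=0.2339
R=−1: 1+7/9x = −1+2/9x ⇒ -5/9x=2 ⇒ x=2/(-5/9)=-3.6000
Confirm numerically:
  x=-2.624: |R|=0.65750 <1
  x=-2.293: |R|=0.51899 <1
  x=-2.023: |R|=0.39560 <1
  x=-4.000: |R|=1.11765 >1
  x=-3.674: |R|=1.02263 >1
Stable set (-3.6000, 0).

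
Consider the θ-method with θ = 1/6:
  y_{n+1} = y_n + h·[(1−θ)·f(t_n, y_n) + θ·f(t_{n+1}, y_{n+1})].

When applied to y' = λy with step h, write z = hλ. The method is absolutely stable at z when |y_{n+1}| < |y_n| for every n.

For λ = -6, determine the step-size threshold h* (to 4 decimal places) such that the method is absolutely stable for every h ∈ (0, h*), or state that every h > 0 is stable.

Test eqn y'=λy, z=hλ:
  y_{n+1} = y_n + z·[5/6·y_n + 1/6·y_{n+1}] ⇒ (1 − 1/6z)y_{n+1} = (1 + 5/6z)y_n
  so R(z) = (1 + 5/6z)/(1 − 1/6z).

Need |R(x)|<1, x<0.
x=-1.01: |R|=0.1355
R=−1: 1+5/6x = −1+1/6x ⇒ -2/3x=2 ⇒ x=2/(-2/3)=-3.0000
Confirm numerically:
  x=-2.693: |R|=0.85874 <1
  x=-2.652: |R|=0.83911 <1
  x=-2.144: |R|=0.57957 <1
  x=-3.491: |R|=1.20693 >1
  x=-3.456: |R|=1.19289 >1
Stable set (-3.0000, 0).

(-3.0000,0); λ=-6 ⇒ h* = (3)/6 = 0.5000.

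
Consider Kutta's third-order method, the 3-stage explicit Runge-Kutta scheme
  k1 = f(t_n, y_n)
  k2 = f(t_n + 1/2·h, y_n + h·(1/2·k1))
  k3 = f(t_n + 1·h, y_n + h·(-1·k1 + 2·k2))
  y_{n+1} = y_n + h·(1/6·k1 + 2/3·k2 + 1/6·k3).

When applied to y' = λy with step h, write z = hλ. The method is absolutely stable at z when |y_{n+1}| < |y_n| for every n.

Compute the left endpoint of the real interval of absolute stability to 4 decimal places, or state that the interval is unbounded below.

z* = -2.5127.

With y'=λy (z=hλ):
  order 3, 3-stage ⇒ R(z)=1+z+z^2/2+z^3/6
  (e.g. R(-0.68)=0.49879, |R|=0.49879)

Boundary: |R(x)|=1, x<0.
x=-0.68: |R|=0.4988
|R(-2.15)|=0.4951 |R(-2.08)|=0.4166 |R(-0.84)|=0.4140
Bisect:
  x_lo=-2.8728 |R|=1.6978  x_hi=-0.1409 |R|=0.8685
  mid=-1.50685 |R|=0.05820 →hi
  mid=-2.18981 |R|=0.54229 →hi
  mid=-2.53128 |R|=1.03074 →lo
  mid=-2.36055 |R|=0.76669 →hi
  mid=-2.44592 |R|=0.89345 →hi
  mid=-2.48860 |R|=0.96074 →hi
  mid=-2.50994 |R|=0.99540 →hi
  mid=-2.52061 |R|=1.01298 →lo
  mid=-2.51528 |R|=1.00417 →lo
  ...
  [-2.51278,-2.51261] ⇒ x*=-2.5127
Stable set (-2.5127, 0).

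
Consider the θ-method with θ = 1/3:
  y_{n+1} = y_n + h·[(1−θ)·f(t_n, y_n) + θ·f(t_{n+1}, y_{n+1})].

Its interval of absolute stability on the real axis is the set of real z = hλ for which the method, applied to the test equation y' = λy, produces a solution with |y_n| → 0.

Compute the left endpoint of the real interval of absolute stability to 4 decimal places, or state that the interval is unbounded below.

With y'=λy (z=hλ):
  y_{n+1} = y_n + z·[2/3·y_n + 1/3·y_{n+1}] ⇒ (1 − 1/3z)y_{n+1} = (1 + 2/3z)y_n
  so R(z) = (1 + 2/3z)/(1 − 1/3z).

Need |R(x)|<1, x<0.
x=-1.69: |R|=0.0810
R=−1: 1+2/3x = −1+1/3x ⇒ -1/3x=2 ⇒ x=2/(-1/3)=-6.0000
Confirm numerically:
  x=-5.586: |R|=0.95178 <1
  x=-3.502: |R|=0.61581 <1
  x=-2.959: |R|=0.48968 <1
  x=-6.391: |R|=1.04164 >1
  x=-6.382: |R|=1.04072 >1
Interval (-6.0000, 0).

left endpoint -6.0000.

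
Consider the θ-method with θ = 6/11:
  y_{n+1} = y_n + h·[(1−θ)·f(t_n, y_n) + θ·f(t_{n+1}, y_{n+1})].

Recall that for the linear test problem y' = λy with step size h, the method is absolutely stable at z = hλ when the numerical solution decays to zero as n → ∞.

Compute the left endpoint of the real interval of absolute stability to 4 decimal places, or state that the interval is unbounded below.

Set f=λy, z=hλ:
  y_{n+1} = y_n + z·[5/11·y_n + 6/11·y_{n+1}] ⇒ (1 − 6/11z)y_{n+1} = (1 + 5/11z)y_n
  R(z) = (1 + 5/11z)/(1 − 6/11z).

Find x<0 with |R(x)|<1.
x=-0.35: |R|=0.7061
x=-2: |R|=0.0435
x=-10: |R|=0.5493
x=-100: |R|=0.8003
θ=6/11≥1/2 ⇒ |1+5/11x|<|1−6/11x| ∀x<0 ⇒ interval (−∞,0).

interval (−∞, 0).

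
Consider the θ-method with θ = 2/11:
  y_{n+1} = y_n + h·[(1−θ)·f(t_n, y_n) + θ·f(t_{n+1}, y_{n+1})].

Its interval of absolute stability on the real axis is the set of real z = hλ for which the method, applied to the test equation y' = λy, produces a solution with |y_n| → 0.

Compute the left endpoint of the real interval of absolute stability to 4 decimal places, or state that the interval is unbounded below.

On y'=λy, z=hλ:
  y_{n+1} = y_n + z·[9/11·y_n + 2/11·y_{n+1}] ⇒ (1 − 2/11z)y_{n+1} = (1 + 9/11z)y_n
  ⇒ R(z) = (1 + 9/11z)/(1 − 2/11z).

Solve |R(x)|<1 on ℝ⁻.
x=-1.24: |R|=0.0119
R=−1: 1+9/11x = −1+2/11x ⇒ -7/11x=2 ⇒ x=2/(-7/11)=-3.1429
Confirm numerically:
  x=-2.949: |R|=0.91969 <1
  x=-1.847: |R|=0.38267 <1
  x=-1.359: |R|=0.08974 <1
  x=-1.289: |R|=0.04426 <1
  x=-3.545: |R|=1.15561 >1
  x=-3.443: |R|=1.11747 >1
So |R|<1 on (-3.1429, 0).

z* = -3.1429.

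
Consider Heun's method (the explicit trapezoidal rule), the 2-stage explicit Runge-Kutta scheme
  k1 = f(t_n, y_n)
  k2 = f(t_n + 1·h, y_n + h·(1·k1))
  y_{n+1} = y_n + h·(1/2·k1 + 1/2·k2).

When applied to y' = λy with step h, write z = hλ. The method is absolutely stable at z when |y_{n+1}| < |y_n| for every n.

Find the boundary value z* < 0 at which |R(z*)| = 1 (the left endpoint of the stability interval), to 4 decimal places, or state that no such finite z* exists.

left endpoint -2.0000.

Test eqn y'=λy, z=hλ:
  order 2, 2-stage ⇒ R(z)=1+z+z^2/2
  (e.g. R(-0.49)=0.63005, |R|=0.63005)

Find x<0 with |R(x)|<1.
x=-0.49: |R|=0.6300
|R(-1.72)|=0.7592 |R(-1.28)|=0.5392 |R(-0.71)|=0.5421
Bisect:
  x_lo=-2.6324 |R|=1.8324  x_hi=-0.2267 |R|=0.7990
  mid=-1.42957 |R|=0.59226 →hi
  mid=-2.03098 |R|=1.03146 →lo
  mid=-1.73027 |R|=0.76665 →hi
  mid=-1.88063 |R|=0.88775 →hi
  mid=-1.95580 |R|=0.95678 →hi
  mid=-1.99339 |R|=0.99341 →hi
  mid=-2.01219 |R|=1.01226 →lo
  ...
  [-2.00015,-2.00000] ⇒ x*=-2.0000
Interval (-2.0000, 0).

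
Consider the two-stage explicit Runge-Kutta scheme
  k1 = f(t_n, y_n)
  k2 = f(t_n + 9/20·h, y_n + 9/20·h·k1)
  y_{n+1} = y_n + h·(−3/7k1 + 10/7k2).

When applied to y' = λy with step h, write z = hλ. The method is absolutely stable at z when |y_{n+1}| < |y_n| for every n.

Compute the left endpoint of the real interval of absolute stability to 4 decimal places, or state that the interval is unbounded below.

Test eqn y'=λy, z=hλ:
  k1=λy_n ⇒ h·k1=z·y_n;  k2=λ(1+9/20z)y_n ⇒ h·k2=z(1+9/20z)y_n
  y_{n+1}/y_n = 1 − 3/7z + 10/7z(1+9/20z) = 1 + z + 9/14z²
  so R(z) = 1 + z + 9/14z².

Boundary: |R(x)|=1, x<0.
x=-0.74: |R|=0.6120
R=1: x+9/14x²=0 ⇒ x=−14/9=-1.5556; min R=1−1/(4·9/14)=0.6111>−1
Confirm numerically:
  x=-1.111: |R|=0.68249 <1
  x=-1.074: |R|=0.66752 <1
  x=-0.929: |R|=0.62581 <1
  x=-1.690: |R|=1.14606 >1
  x=-1.613: |R|=1.05957 >1
So |R|<1 on (-1.5556, 0).

z* = -1.5556.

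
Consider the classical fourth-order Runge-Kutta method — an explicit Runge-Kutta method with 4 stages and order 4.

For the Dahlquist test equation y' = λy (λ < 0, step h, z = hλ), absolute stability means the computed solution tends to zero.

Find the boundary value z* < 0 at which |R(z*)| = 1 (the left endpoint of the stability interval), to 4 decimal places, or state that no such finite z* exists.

left endpoint -2.7853.

With y'=λy (z=hλ):
  order 4, 4-stage ⇒ R(z)=1+z+z^2/2+z^3/6+z^4/24
  (e.g. R(-0.82)=0.44314, |R|=0.44314)

Boundary: |R(x)|=1, x<0.
x=-0.82: |R|=0.4431
|R(-2.38)|=0.5422 |R(-2.32)|=0.4971 |R(-1.52)|=0.2723
Bisect:
  x_lo=-3.6057 |R|=3.1247  x_hi=-0.3306 |R|=0.7185
  mid=-1.96816 |R|=0.32322 →hi
  mid=-2.78693 |R|=1.00247 →lo
  mid=-2.37754 |R|=0.54027 →hi
  mid=-2.58224 |R|=0.73460 →hi
  mid=-2.68458 |R|=0.85848 →hi
  mid=-2.73576 |R|=0.92785 →hi
  mid=-2.76134 |R|=0.96449 →hi
  mid=-2.77414 |R|=0.98331 →hi
  mid=-2.78053 |R|=0.99285 →hi
  ...
  [-2.78533,-2.78513] ⇒ x*=-2.7853
Stable set (-2.7853, 0).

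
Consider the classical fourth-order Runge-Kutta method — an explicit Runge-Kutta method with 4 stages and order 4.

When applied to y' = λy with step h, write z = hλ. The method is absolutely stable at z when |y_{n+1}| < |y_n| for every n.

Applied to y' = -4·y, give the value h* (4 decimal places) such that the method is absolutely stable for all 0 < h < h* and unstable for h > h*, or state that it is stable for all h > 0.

(-2.7853,0); λ=-4 ⇒ h* = 0.6963.

On y'=λy, z=hλ:
  order 4, 4-stage ⇒ R(z)=1+z+z^2/2+z^3/6+z^4/24
  (e.g. R(-0.93)=0.39956, |R|=0.39956)

Find x<0 with |R(x)|<1.
x=-0.93: |R|=0.3996
|R(-2.76)|=0.9625 |R(-2.73)|=0.9198 |R(-0.58)|=0.5604
Bisect:
  x_lo=-3.6649 |R|=3.3636  x_hi=-0.2652 |R|=0.7670
  mid=-1.96507 |R|=0.32229 →hi
  mid=-2.81499 |R|=1.04571 →lo
  mid=-2.39003 |R|=0.55026 →hi
  mid=-2.60251 |R|=0.75763 →hi
  mid=-2.70875 |R|=0.89060 →hi
  mid=-2.76187 |R|=0.96526 →hi
  mid=-2.78843 |R|=1.00474 →lo
  ...
  [-2.78532,-2.78511] ⇒ x*=-2.7853
Interval (-2.7853, 0).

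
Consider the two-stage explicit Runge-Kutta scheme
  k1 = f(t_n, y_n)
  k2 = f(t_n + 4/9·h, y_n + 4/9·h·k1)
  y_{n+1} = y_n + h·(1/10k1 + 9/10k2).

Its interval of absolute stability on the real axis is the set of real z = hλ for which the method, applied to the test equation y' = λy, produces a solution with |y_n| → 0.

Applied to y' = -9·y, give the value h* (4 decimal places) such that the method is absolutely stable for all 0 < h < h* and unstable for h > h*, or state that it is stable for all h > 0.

Test eqn y'=λy, z=hλ:
  k1=λy_n ⇒ h·k1=z·y_n;  k2=λ(1+4/9z)y_n ⇒ h·k2=z(1+4/9z)y_n
  y_{n+1}/y_n = 1 + 1/10z + 9/10z(1+4/9z) = 1 + z + 2/5z²
  Hence R(z) = 1 + z + 2/5z².

Solve |R(x)|<1 on ℝ⁻.
x=-1.2: |R|=0.3760
R=1: x+2/5x²=0 ⇒ x=−5/2=-2.5000; min R=1−1/(4·2/5)=0.3750>−1
Confirm numerically:
  x=-2.218: |R|=0.74981 <1
  x=-1.659: |R|=0.44191 <1
  x=-1.379: |R|=0.38166 <1
  x=-3.029: |R|=1.64094 >1
  x=-2.970: |R|=1.55836 >1
  x=-2.778: |R|=1.30891 >1
Interval (-2.5000, 0).

(-2.5000,0); λ=-9 ⇒ h* = (5/2)/9 = 0.2778.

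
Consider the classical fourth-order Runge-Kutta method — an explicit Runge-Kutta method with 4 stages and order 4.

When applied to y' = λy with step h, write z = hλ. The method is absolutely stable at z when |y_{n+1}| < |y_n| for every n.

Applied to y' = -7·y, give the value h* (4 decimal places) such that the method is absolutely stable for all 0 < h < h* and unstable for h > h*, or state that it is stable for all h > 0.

Test eqn y'=λy, z=hλ:
  order 4, 4-stage ⇒ R(z)=1+z+z^2/2+z^3/6+z^4/24
  (e.g. R(-0.4)=0.67040, |R|=0.67040)

Boundary: |R(x)|=1, x<0.
x=-0.4: |R|=0.6704
|R(-1.98)|=0.3269 |R(-1.92)|=0.3098 |R(-1.8)|=0.2854
Bisect:
  x_lo=-3.2079 |R|=1.8479  x_hi=-0.2866 |R|=0.7508
  mid=-1.74727 |R|=0.27851 →hi
  mid=-2.47759 |R|=0.62690 →hi
  mid=-2.84275 |R|=1.09014 →lo
  mid=-2.66017 |R|=0.82717 →hi
  mid=-2.75146 |R|=0.95018 →hi
  mid=-2.79711 |R|=1.01796 →lo
  mid=-2.77428 |R|=0.98353 →hi
  mid=-2.78569 |R|=1.00060 →lo
  ...
  [-2.78534,-2.78516] ⇒ x*=-2.7853
So |R|<1 on (-2.7853, 0).

(-2.7853,0); λ=-7 ⇒ h* = 0.3979.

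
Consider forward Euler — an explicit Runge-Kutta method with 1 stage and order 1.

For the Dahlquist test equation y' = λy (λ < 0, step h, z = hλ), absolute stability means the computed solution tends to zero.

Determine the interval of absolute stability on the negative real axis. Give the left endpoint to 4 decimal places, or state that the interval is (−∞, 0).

(-2.0000, 0).

Set f=λy, z=hλ:
  order 1, 1-stage ⇒ R(z)=1+z
  (e.g. R(-1.03)=-0.03000, |R|=0.03000)

Find x<0 with |R(x)|<1.
x=-1.03: |R|=0.0300
|R(-1.57)|=0.5700 |R(-1.49)|=0.4900 |R(-1.17)|=0.1700
Bisect:
  x_lo=-2.5928 |R|=1.5928  x_hi=-0.3723 |R|=0.6277
  mid=-1.48256 |R|=0.48256 →hi
  mid=-2.03770 |R|=1.03770 →lo
  mid=-1.76013 |R|=0.76013 →hi
  mid=-1.89892 |R|=0.89892 →hi
  mid=-1.96831 |R|=0.96831 →hi
  mid=-2.00301 |R|=1.00301 →lo
  mid=-1.98566 |R|=0.98566 →hi
  mid=-1.99433 |R|=0.99433 →hi
  mid=-1.99867 |R|=0.99867 →hi
  ...
  [-2.00003,-1.99989] ⇒ x*=-2.0000
Stable set (-2.0000, 0).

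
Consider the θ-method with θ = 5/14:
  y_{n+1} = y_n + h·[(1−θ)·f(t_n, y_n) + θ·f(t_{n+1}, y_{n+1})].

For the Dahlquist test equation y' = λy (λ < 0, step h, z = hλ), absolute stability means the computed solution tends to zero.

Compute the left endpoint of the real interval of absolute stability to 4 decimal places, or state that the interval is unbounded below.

Set f=λy, z=hλ:
  y_{n+1} = y_n + z·[9/14·y_n + 5/14·y_{n+1}] ⇒ (1 − 5/14z)y_{n+1} = (1 + 9/14z)y_n
  so R(z) = (1 + 9/14z)/(1 − 5/14z).

Solve |R(x)|<1 on ℝ⁻.
x=-0.9: |R|=0.3189
R=−1: 1+9/14x = −1+5/14x ⇒ -2/7x=2 ⇒ x=2/(-2/7)=-7.0000
Confirm numerically:
  x=-5.390: |R|=0.84274 <1
  x=-4.797: |R|=0.76801 <1
  x=-4.460: |R|=0.72011 <1
  x=-7.505: |R|=1.03920 >1
  x=-7.212: |R|=1.01694 >1
  x=-7.079: |R|=1.00640 >1
Stable set (-7.0000, 0).

left endpoint -7.0000.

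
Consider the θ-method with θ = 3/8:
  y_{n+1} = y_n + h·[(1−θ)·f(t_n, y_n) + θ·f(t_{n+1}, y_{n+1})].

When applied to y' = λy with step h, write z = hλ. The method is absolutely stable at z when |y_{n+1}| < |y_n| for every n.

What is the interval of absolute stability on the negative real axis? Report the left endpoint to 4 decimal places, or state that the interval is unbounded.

z∈(-8.0000,0).

With y'=λy (z=hλ):
  y_{n+1} = y_n + z·[5/8·y_n + 3/8·y_{n+1}] ⇒ (1 − 3/8z)y_{n+1} = (1 + 5/8z)y_n
  R(z) = (1 + 5/8z)/(1 − 3/8z).

Boundary: |R(x)|=1, x<0.
x=-0.86: |R|=0.3497
R=−1: 1+5/8x = −1+3/8x ⇒ -1/4x=2 ⇒ x=2/(-1/4)=-8.0000
Confirm numerically:
  x=-5.123: |R|=0.75378 <1
  x=-5.023: |R|=0.74190 <1
  x=-4.902: |R|=0.72712 <1
  x=-3.240: |R|=0.46275 <1
  x=-8.509: |R|=1.03036 >1
  x=-8.404: |R|=1.02433 >1
  x=-8.265: |R|=1.01616 >1
Interval (-8.0000, 0).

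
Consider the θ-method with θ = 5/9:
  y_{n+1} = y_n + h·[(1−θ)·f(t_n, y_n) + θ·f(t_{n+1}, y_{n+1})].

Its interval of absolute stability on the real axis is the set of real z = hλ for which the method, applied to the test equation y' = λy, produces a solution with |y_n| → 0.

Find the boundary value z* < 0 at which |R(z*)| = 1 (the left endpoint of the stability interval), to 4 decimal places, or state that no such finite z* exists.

Set f=λy, z=hλ:
  y_{n+1} = y_n + z·[4/9·y_n + 5/9·y_{n+1}] ⇒ (1 − 5/9z)y_{n+1} = (1 + 4/9z)y_n
  Hence R(z) = (1 + 4/9z)/(1 − 5/9z).

Need |R(x)|<1, x<0.
x=-0.45: |R|=0.6400
x=-2: |R|=0.0526
x=-10: |R|=0.5254
x=-100: |R|=0.7682
θ=5/9≥1/2 ⇒ |1+4/9x|<|1−5/9x| ∀x<0 ⇒ interval (−∞,0).

unbounded; (−∞, 0).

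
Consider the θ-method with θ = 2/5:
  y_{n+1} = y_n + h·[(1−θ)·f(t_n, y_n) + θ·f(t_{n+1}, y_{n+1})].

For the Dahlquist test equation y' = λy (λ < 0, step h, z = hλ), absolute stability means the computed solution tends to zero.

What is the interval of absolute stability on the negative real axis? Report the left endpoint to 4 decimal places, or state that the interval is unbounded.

With y'=λy (z=hλ):
  y_{n+1} = y_n + z·[3/5·y_n + 2/5·y_{n+1}] ⇒ (1 − 2/5z)y_{n+1} = (1 + 3/5z)y_n
  R(z) = (1 + 3/5z)/(1 − 2/5z).

Solve |R(x)|<1 on ℝ⁻.
x=-1.29: |R|=0.1491
R=−1: 1+3/5x = −1+2/5x ⇒ -1/5x=2 ⇒ x=2/(-1/5)=-10.0000
Confirm numerically:
  x=-8.693: |R|=0.94162 <1
  x=-8.030: |R|=0.90646 <1
  x=-7.974: |R|=0.90328 <1
  x=-10.485: |R|=1.01868 >1
  x=-10.137: |R|=1.00542 >1
Stable set (-10.0000, 0).

z∈(-10.0000,0).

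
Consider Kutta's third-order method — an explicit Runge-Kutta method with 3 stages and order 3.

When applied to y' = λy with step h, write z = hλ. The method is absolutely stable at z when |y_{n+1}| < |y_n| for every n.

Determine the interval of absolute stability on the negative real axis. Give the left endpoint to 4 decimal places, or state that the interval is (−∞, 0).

(-2.5127, 0).

With y'=λy (z=hλ):
  order 3, 3-stage ⇒ R(z)=1+z+z^2/2+z^3/6
  (e.g. R(-0.64)=0.52111, |R|=0.52111)

Need |R(x)|<1, x<0.
x=-0.64: |R|=0.5211
|R(-2.21)|=0.5669 |R(-0.95)|=0.3584 |R(-0.73)|=0.4716
Bisect:
  x_lo=-2.9740 |R|=1.9357  x_hi=-0.1905 |R|=0.8265
  mid=-1.58224 |R|=0.00931 →hi
  mid=-2.27813 |R|=0.65373 →hi
  mid=-2.62607 |R|=1.19629 →lo
  mid=-2.45210 |R|=0.90303 →hi
  mid=-2.53909 |R|=1.04384 →lo
  mid=-2.49559 |R|=0.97202 →hi
  mid=-2.51734 |R|=1.00757 →lo
  ...
  [-2.51275,-2.51258] ⇒ x*=-2.5127
Interval (-2.5127, 0).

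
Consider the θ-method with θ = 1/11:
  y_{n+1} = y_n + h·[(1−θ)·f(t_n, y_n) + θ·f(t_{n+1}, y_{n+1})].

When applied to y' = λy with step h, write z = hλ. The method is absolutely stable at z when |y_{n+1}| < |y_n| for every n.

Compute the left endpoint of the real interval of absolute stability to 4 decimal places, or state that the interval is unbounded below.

With y'=λy (z=hλ):
  y_{n+1} = y_n + z·[10/11·y_n + 1/11·y_{n+1}] ⇒ (1 − 1/11z)y_{n+1} = (1 + 10/11z)y_n
  R(z) = (1 + 10/11z)/(1 − 1/11z).

Solve |R(x)|<1 on ℝ⁻.
x=-1: |R|=0.0833
R=−1: 1+10/11x = −1+1/11x ⇒ -9/11x=2 ⇒ x=2/(-9/11)=-2.4444
Confirm numerically:
  x=-2.079: |R|=0.74853 <1
  x=-1.555: |R|=0.36241 <1
  x=-1.065: |R|=0.02901 <1
  x=-2.955: |R|=1.32927 >1
  x=-2.623: |R|=1.11796 >1
Stable set (-2.4444, 0).

left endpoint -2.4444.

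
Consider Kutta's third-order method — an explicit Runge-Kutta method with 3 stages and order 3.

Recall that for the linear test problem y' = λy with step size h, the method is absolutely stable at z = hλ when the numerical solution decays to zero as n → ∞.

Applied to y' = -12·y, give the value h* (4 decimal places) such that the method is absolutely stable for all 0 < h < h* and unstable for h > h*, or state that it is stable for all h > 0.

(-2.5127,0); λ=-12 ⇒ h* = 0.2094.

Set f=λy, z=hλ:
  order 3, 3-stage ⇒ R(z)=1+z+z^2/2+z^3/6
  (e.g. R(-1.31)=0.17337, |R|=0.17337)

Solve |R(x)|<1 on ℝ⁻.
x=-1.31: |R|=0.1734
|R(-2.2)|=0.5547 |R(-0.68)|=0.4988 |R(-0.5)|=0.6042
Bisect:
  x_lo=-3.2055 |R|=2.5573  x_hi=-0.3903 |R|=0.6759
  mid=-1.79790 |R|=0.15028 →hi
  mid=-2.50168 |R|=0.98189 →hi
  mid=-2.85357 |R|=1.65484 →lo
  mid=-2.67762 |R|=1.29240 →lo
  mid=-2.58965 |R|=1.13100 →lo
  mid=-2.54566 |R|=1.05495 →lo
  mid=-2.52367 |R|=1.01805 →lo
  ...
  [-2.51285,-2.51267] ⇒ x*=-2.5127
So |R|<1 on (-2.5127, 0).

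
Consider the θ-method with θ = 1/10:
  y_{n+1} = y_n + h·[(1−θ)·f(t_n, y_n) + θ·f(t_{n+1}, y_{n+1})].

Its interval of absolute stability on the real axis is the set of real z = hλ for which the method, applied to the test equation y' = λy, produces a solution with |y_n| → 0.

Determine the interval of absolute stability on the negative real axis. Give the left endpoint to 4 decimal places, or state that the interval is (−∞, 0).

With y'=λy (z=hλ):
  y_{n+1} = y_n + z·[9/10·y_n + 1/10·y_{n+1}] ⇒ (1 − 1/10z)y_{n+1} = (1 + 9/10z)y_n
  ⇒ R(z) = (1 + 9/10z)/(1 − 1/10z).

Need |R(x)|<1, x<0.
x=-0.38: |R|=0.6339
R=−1: 1+9/10x = −1+1/10x ⇒ -4/5x=2 ⇒ x=2/(-4/5)=-2.5000
Confirm numerically:
  x=-2.293: |R|=0.86529 <1
  x=-1.498: |R|=0.30284 <1
  x=-1.063: |R|=0.03914 <1
  x=-2.764: |R|=1.16547 >1
  x=-2.750: |R|=1.15686 >1
  x=-2.691: |R|=1.12040 >1
Stable set (-2.5000, 0).

z∈(-2.5000,0).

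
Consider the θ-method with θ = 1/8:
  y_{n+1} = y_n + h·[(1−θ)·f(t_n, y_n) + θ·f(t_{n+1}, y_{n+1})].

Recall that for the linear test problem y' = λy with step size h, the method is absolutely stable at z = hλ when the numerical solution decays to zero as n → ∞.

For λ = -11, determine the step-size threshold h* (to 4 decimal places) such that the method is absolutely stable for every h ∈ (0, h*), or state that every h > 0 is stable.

On y'=λy, z=hλ:
  y_{n+1} = y_n + z·[7/8·y_n + 1/8·y_{n+1}] ⇒ (1 − 1/8z)y_{n+1} = (1 + 7/8z)y_n
  Hence R(z) = (1 + 7/8z)/(1 − 1/8z).

Boundary: |R(x)|=1, x<0.
x=-1.25: |R|=0.0811
R=−1: 1+7/8x = −1+1/8x ⇒ -3/4x=2 ⇒ x=2/(-3/4)=-2.6667
Confirm numerically:
  x=-2.032: |R|=0.62041 <1
  x=-1.920: |R|=0.54839 <1
  x=-1.656: |R|=0.37200 <1
  x=-1.190: |R|=0.03591 <1
  x=-3.121: |R|=1.24512 >1
  x=-3.111: |R|=1.23994 >1
  x=-2.823: |R|=1.08667 >1
Interval (-2.6667, 0).

(-2.6667,0); λ=-11 ⇒ h* = (8/3)/11 = 0.2424.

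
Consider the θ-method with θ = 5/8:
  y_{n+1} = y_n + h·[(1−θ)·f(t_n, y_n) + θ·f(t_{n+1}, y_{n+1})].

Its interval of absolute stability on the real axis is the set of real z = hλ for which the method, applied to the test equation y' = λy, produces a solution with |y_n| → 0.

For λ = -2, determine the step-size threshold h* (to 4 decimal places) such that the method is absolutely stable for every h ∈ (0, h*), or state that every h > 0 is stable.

interval (−∞, 0). Any h>0 works for λ=-2.

Test eqn y'=λy, z=hλ:
  y_{n+1} = y_n + z·[3/8·y_n + 5/8·y_{n+1}] ⇒ (1 − 5/8z)y_{n+1} = (1 + 3/8z)y_n
  so R(z) = (1 + 3/8z)/(1 − 5/8z).

Solve |R(x)|<1 on ℝ⁻.
x=-0.56: |R|=0.5852
x=-2: |R|=0.1111
x=-10: |R|=0.3793
x=-100: |R|=0.5748
θ=5/8≥1/2 ⇒ |1+3/8x|<|1−5/8x| ∀x<0 ⇒ unbounded interval.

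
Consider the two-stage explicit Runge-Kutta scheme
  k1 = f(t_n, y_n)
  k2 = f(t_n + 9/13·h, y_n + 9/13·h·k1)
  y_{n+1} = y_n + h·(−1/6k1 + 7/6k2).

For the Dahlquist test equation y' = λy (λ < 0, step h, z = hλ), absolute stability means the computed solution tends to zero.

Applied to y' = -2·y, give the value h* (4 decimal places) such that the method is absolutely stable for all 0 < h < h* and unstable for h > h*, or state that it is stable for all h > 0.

Test eqn y'=λy, z=hλ:
  k1=λy_n ⇒ h·k1=z·y_n;  k2=λ(1+9/13z)y_n ⇒ h·k2=z(1+9/13z)y_n
  y_{n+1}/y_n = 1 − 1/6z + 7/6z(1+9/13z) = 1 + z + 21/26z²
  ⇒ R(z) = 1 + z + 21/26z².

Boundary: |R(x)|=1, x<0.
x=-1.6: |R|=1.4677
R=1: x+21/26x²=0 ⇒ x=−26/21=-1.2381; min R=1−1/(4·21/26)=0.6905>−1
Confirm numerically:
  x=-1.079: |R|=0.86135 <1
  x=-0.915: |R|=0.76122 <1
  x=-0.906: |R|=0.75698 <1
  x=-1.720: |R|=1.66948 >1
  x=-1.718: |R|=1.66592 >1
Interval (-1.2381, 0).

(-1.2381,0); λ=-2 ⇒ h* = (26/21)/2 = 0.6190.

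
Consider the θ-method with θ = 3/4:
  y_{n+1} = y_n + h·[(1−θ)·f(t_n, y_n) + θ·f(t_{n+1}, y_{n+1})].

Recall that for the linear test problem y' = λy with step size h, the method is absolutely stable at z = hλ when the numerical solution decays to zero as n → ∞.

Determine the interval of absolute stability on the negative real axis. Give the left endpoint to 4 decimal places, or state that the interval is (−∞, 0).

unbounded; (−∞, 0).

On y'=λy, z=hλ:
  y_{n+1} = y_n + z·[1/4·y_n + 3/4·y_{n+1}] ⇒ (1 − 3/4z)y_{n+1} = (1 + 1/4z)y_n
  Hence R(z) = (1 + 1/4z)/(1 − 3/4z).

Solve |R(x)|<1 on ℝ⁻.
x=-0.61: |R|=0.5815
x=-2: |R|=0.2000
x=-10: |R|=0.1765
x=-100: |R|=0.3158
θ=3/4≥1/2 ⇒ |1+1/4x|<|1−3/4x| ∀x<0 ⇒ unbounded interval.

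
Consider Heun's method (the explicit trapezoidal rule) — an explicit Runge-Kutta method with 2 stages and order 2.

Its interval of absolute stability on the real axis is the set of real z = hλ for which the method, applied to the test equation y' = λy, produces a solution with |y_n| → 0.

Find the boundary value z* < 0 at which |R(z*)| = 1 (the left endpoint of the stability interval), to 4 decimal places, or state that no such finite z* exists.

z* = -2.0000.

With y'=λy (z=hλ):
  order 2, 2-stage ⇒ R(z)=1+z+z^2/2
  (e.g. R(-1.4)=0.58000, |R|=0.58000)

Need |R(x)|<1, x<0.
x=-1.4: |R|=0.5800
|R(-2.06)|=1.0618 |R(-0.93)|=0.5025 |R(-0.92)|=0.5032
Bisect:
  x_lo=-2.6322 |R|=1.8321  x_hi=-0.3855 |R|=0.6888
  mid=-1.50884 |R|=0.62946 →hi
  mid=-2.07054 |R|=1.07302 →lo
  mid=-1.78969 |R|=0.81180 →hi
  mid=-1.93011 |R|=0.93255 →hi
  mid=-2.00032 |R|=1.00032 →lo
  mid=-1.96522 |R|=0.96582 →hi
  mid=-1.98277 |R|=0.98292 →hi
  mid=-1.99155 |R|=0.99158 →hi
  ...
  [-2.00005,-1.99991] ⇒ x*=-2.0000
Interval (-2.0000, 0).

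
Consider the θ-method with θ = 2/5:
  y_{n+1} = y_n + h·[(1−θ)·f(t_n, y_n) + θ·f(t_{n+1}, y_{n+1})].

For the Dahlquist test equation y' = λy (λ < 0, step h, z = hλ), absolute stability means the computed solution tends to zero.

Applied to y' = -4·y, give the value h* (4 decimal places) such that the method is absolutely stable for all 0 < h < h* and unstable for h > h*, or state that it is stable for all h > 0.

On y'=λy, z=hλ:
  y_{n+1} = y_n + z·[3/5·y_n + 2/5·y_{n+1}] ⇒ (1 − 2/5z)y_{n+1} = (1 + 3/5z)y_n
  ⇒ R(z) = (1 + 3/5z)/(1 − 2/5z).

Need |R(x)|<1, x<0.
x=-0.42: |R|=0.6404
R=−1: 1+3/5x = −1+2/5x ⇒ -1/5x=2 ⇒ x=2/(-1/5)=-10.0000
Confirm numerically:
  x=-9.231: |R|=0.96722 <1
  x=-8.926: |R|=0.95300 <1
  x=-5.847: |R|=0.75123 <1
  x=-10.587: |R|=1.02243 >1
  x=-10.364: |R|=1.01415 >1
So |R|<1 on (-10.0000, 0).

(-10.0000,0); λ=-4 ⇒ h* = (10)/4 = 2.5000.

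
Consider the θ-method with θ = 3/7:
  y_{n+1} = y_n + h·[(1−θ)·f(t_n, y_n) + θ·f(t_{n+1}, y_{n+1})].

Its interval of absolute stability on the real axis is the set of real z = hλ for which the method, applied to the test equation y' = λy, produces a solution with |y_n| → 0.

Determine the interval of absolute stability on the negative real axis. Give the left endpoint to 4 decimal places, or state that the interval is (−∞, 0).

Set f=λy, z=hλ:
  y_{n+1} = y_n + z·[4/7·y_n + 3/7·y_{n+1}] ⇒ (1 − 3/7z)y_{n+1} = (1 + 4/7z)y_n
  ⇒ R(z) = (1 + 4/7z)/(1 − 3/7z).

Need |R(x)|<1, x<0.
x=-1.29: |R|=0.1693
R=−1: 1+4/7x = −1+3/7x ⇒ -1/7x=2 ⇒ x=2/(-1/7)=-14.0000
Confirm numerically:
  x=-13.415: |R|=0.98762 <1
  x=-11.577: |R|=0.94194 <1
  x=-11.551: |R|=0.94120 <1
  x=-6.609: |R|=0.72449 <1
  x=-14.540: |R|=1.01067 >1
  x=-14.280: |R|=1.00562 >1
So |R|<1 on (-14.0000, 0).

(-14.0000, 0).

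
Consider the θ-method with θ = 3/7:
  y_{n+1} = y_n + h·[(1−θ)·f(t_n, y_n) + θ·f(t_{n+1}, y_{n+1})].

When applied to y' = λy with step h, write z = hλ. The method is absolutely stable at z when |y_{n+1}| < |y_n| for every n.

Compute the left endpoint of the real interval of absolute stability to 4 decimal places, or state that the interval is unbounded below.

left endpoint -14.0000.

Test eqn y'=λy, z=hλ:
  y_{n+1} = y_n + z·[4/7·y_n + 3/7·y_{n+1}] ⇒ (1 − 3/7z)y_{n+1} = (1 + 4/7z)y_n
  Hence R(z) = (1 + 4/7z)/(1 − 3/7z).

Boundary: |R(x)|=1, x<0.
x=-0.6: |R|=0.5227
R=−1: 1+4/7x = −1+3/7x ⇒ -1/7x=2 ⇒ x=2/(-1/7)=-14.0000
Confirm numerically:
  x=-13.413: |R|=0.98757 <1
  x=-8.493: |R|=0.83044 <1
  x=-6.441: |R|=0.71284 <1
  x=-14.079: |R|=1.00160 >1
  x=-14.043: |R|=1.00088 >1
So |R|<1 on (-14.0000, 0).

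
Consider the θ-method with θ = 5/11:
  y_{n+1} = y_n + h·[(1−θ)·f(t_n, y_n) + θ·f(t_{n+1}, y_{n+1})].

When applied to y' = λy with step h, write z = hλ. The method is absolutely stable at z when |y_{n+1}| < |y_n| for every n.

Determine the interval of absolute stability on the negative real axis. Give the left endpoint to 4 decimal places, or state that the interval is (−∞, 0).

Set f=λy, z=hλ:
  y_{n+1} = y_n + z·[6/11·y_n + 5/11·y_{n+1}] ⇒ (1 − 5/11z)y_{n+1} = (1 + 6/11z)y_n
  ⇒ R(z) = (1 + 6/11z)/(1 − 5/11z).

Find x<0 with |R(x)|<1.
x=-0.92: |R|=0.3513
R=−1: 1+6/11x = −1+5/11x ⇒ -1/11x=2 ⇒ x=2/(-1/11)=-22.0000
Confirm numerically:
  x=-20.368: |R|=0.98554 <1
  x=-18.501: |R|=0.96619 <1
  x=-12.569: |R|=0.87229 <1
  x=-8.984: |R|=0.76724 <1
  x=-22.502: |R|=1.00406 >1
  x=-22.428: |R|=1.00348 >1
Stable set (-22.0000, 0).

(-22.0000, 0).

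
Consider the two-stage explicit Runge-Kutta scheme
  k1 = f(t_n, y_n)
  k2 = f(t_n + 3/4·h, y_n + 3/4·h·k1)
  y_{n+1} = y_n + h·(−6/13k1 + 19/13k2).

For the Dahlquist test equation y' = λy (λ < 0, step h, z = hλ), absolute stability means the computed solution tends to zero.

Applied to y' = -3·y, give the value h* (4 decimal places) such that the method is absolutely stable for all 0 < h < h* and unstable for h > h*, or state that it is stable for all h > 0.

(-0.9123,0); λ=-3 ⇒ h* = (52/57)/3 = 0.3041.

On y'=λy, z=hλ:
  k1=λy_n ⇒ h·k1=z·y_n;  k2=λ(1+3/4z)y_n ⇒ h·k2=z(1+3/4z)y_n
  y_{n+1}/y_n = 1 − 6/13z + 19/13z(1+3/4z) = 1 + z + 57/52z²
  so R(z) = 1 + z + 57/52z².

Boundary: |R(x)|=1, x<0.
x=-0.98: |R|=1.0727
R=1: x+57/52x²=0 ⇒ x=−52/57=-0.9123; min R=1−1/(4·57/52)=0.7719>−1
Confirm numerically:
  x=-0.630: |R|=0.80506 <1
  x=-0.610: |R|=0.79788 <1
  x=-0.547: |R|=0.78098 <1
  x=-1.480: |R|=1.92102 >1
  x=-1.091: |R|=1.21373 >1
So |R|<1 on (-0.9123, 0).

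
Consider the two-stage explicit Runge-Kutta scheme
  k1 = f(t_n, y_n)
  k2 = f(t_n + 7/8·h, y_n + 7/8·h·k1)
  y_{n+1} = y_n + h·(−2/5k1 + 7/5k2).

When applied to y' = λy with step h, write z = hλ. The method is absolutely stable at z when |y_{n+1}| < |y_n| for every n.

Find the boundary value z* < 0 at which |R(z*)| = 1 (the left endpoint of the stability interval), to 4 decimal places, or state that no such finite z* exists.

With y'=λy (z=hλ):
  k1=λy_n ⇒ h·k1=z·y_n;  k2=λ(1+7/8z)y_n ⇒ h·k2=z(1+7/8z)y_n
  y_{n+1}/y_n = 1 − 2/5z + 7/5z(1+7/8z) = 1 + z + 49/40z²
  R(z) = 1 + z + 49/40z².

Find x<0 with |R(x)|<1.
x=-1.2: |R|=1.5640
R=1: x+49/40x²=0 ⇒ x=−40/49=-0.8163; min R=1−1/(4·49/40)=0.7959>−1
Confirm numerically:
  x=-0.793: |R|=0.97734 <1
  x=-0.787: |R|=0.97173 <1
  x=-0.759: |R|=0.94670 <1
  x=-0.392: |R|=0.79624 <1
  x=-1.323: |R|=1.82115 >1
  x=-0.886: |R|=1.07562 >1
So |R|<1 on (-0.8163, 0).

left endpoint -0.8163.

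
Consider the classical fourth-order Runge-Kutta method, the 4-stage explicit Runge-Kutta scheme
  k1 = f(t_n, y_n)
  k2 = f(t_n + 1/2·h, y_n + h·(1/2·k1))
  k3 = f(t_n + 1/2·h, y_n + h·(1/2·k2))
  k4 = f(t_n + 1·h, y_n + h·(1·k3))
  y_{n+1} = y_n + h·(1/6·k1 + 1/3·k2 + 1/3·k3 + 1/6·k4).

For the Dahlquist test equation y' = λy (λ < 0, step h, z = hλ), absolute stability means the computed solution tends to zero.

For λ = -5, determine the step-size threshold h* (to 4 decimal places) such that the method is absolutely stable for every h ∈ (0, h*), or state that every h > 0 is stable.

(-2.7853,0); λ=-5 ⇒ h* = 0.5571.

With y'=λy (z=hλ):
  order 4, 4-stage ⇒ R(z)=1+z+z^2/2+z^3/6+z^4/24
  (e.g. R(-0.58)=0.56040, |R|=0.56040)

Solve |R(x)|<1 on ℝ⁻.
x=-0.58: |R|=0.5604
|R(-3.02)|=1.4155 |R(-2.95)|=1.2781 |R(-0.68)|=0.5077
Bisect:
  x_lo=-3.4888 |R|=2.6925  x_hi=-0.0931 |R|=0.9111
  mid=-1.79095 |R|=0.28406 →hi
  mid=-2.63987 |R|=0.80199 →hi
  mid=-3.06433 |R|=1.50892 →lo
  mid=-2.85210 |R|=1.10548 →lo
  mid=-2.74598 |R|=0.94233 →hi
  mid=-2.79904 |R|=1.02093 →lo
  mid=-2.77251 |R|=0.98090 →hi
  mid=-2.78578 |R|=1.00073 →lo
  mid=-2.77914 |R|=0.99077 →hi
  ...
  [-2.78536,-2.78515] ⇒ x*=-2.7853
So |R|<1 on (-2.7853, 0).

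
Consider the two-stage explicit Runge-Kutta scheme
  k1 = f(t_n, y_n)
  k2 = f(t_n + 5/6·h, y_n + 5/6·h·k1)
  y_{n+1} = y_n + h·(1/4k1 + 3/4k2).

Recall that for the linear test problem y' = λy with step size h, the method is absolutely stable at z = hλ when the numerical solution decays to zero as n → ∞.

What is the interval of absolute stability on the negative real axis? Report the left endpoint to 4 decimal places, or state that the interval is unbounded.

Test eqn y'=λy, z=hλ:
  k1=λy_n ⇒ h·k1=z·y_n;  k2=λ(1+5/6z)y_n ⇒ h·k2=z(1+5/6z)y_n
  y_{n+1}/y_n = 1 + 1/4z + 3/4z(1+5/6z) = 1 + z + 5/8z²
  R(z) = 1 + z + 5/8z².

Boundary: |R(x)|=1, x<0.
x=-0.97: |R|=0.6181
R=1: x+5/8x²=0 ⇒ x=−8/5=-1.6000; min R=1−1/(4·5/8)=0.6000>−1
Confirm numerically:
  x=-1.528: |R|=0.93124 <1
  x=-1.077: |R|=0.64796 <1
  x=-0.934: |R|=0.61122 <1
  x=-0.721: |R|=0.60390 <1
  x=-2.075: |R|=1.61602 >1
  x=-2.066: |R|=1.60172 >1
Stable set (-1.6000, 0).

(-1.6000, 0).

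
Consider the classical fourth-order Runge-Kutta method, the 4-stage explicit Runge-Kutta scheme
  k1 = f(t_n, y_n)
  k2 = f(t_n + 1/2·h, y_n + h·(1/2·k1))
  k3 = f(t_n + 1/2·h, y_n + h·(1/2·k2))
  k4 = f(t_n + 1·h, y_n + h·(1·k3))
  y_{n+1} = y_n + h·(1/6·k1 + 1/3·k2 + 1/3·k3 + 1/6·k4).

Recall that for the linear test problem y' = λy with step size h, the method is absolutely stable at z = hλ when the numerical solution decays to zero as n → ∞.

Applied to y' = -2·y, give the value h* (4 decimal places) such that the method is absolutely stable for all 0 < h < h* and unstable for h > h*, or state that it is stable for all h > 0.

Set f=λy, z=hλ:
  order 4, 4-stage ⇒ R(z)=1+z+z^2/2+z^3/6+z^4/24
  (e.g. R(-0.96)=0.38873, |R|=0.38873)

Need |R(x)|<1, x<0.
x=-0.96: |R|=0.3887
|R(-2.54)|=0.6889 |R(-1.5)|=0.2734 |R(-0.68)|=0.5077
Bisect:
  x_lo=-3.1301 |R|=1.6571  x_hi=-0.0824 |R|=0.9209
  mid=-1.60622 |R|=0.27043 →hi
  mid=-2.36815 |R|=0.53290 →hi
  mid=-2.74911 |R|=0.94681 →hi
  mid=-2.93960 |R|=1.25868 →lo
  mid=-2.84435 |R|=1.09276 →lo
  mid=-2.79673 |R|=1.01739 →lo
  mid=-2.77292 |R|=0.98151 →hi
  ...
  [-2.78539,-2.78520] ⇒ x*=-2.7853
Interval (-2.7853, 0).

(-2.7853,0); λ=-2 ⇒ h* = 1.3926.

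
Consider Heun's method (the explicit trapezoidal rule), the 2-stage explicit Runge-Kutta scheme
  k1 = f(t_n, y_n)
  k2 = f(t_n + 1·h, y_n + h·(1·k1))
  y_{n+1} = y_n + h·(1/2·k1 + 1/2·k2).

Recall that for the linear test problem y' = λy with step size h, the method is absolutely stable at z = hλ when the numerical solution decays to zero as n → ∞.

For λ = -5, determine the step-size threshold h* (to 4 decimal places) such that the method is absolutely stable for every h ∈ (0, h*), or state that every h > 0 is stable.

(-2.0000,0); λ=-5 ⇒ h* = 0.4000.

Set f=λy, z=hλ:
  order 2, 2-stage ⇒ R(z)=1+z+z^2/2
  (e.g. R(-0.7)=0.54500, |R|=0.54500)

Find x<0 with |R(x)|<1.
x=-0.7: |R|=0.5450
|R(-1.53)|=0.6404 |R(-1.52)|=0.6352 |R(-1.17)|=0.5144
Bisect:
  x_lo=-2.5760 |R|=1.7419  x_hi=-0.2180 |R|=0.8058
  mid=-1.39698 |R|=0.57880 →hi
  mid=-1.98649 |R|=0.98658 →hi
  mid=-2.28125 |R|=1.32080 →lo
  mid=-2.13387 |R|=1.14283 →lo
  mid=-2.06018 |R|=1.06199 →lo
  mid=-2.02334 |R|=1.02361 →lo
  mid=-2.00491 |R|=1.00493 →lo
  mid=-1.99570 |R|=0.99571 →hi
  mid=-2.00031 |R|=1.00031 →lo
  ...
  [-2.00002,-1.99988] ⇒ x*=-2.0000
Interval (-2.0000, 0).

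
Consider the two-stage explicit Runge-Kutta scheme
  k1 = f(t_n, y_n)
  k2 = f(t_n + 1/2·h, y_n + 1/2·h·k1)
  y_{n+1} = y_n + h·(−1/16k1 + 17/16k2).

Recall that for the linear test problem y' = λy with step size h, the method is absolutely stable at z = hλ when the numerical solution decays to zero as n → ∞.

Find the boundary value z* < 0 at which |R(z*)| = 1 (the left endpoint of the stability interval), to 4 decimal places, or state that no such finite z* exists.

Test eqn y'=λy, z=hλ:
  k1=λy_n ⇒ h·k1=z·y_n;  k2=λ(1+1/2z)y_n ⇒ h·k2=z(1+1/2z)y_n
  y_{n+1}/y_n = 1 − 1/16z + 17/16z(1+1/2z) = 1 + z + 17/32z²
  so R(z) = 1 + z + 17/32z².

Find x<0 with |R(x)|<1.
x=-0.52: |R|=0.6237
R=1: x+17/32x²=0 ⇒ x=−32/17=-1.8824; min R=1−1/(4·17/32)=0.5294>−1
Confirm numerically:
  x=-1.687: |R|=0.82492 <1
  x=-1.472: |R|=0.67910 <1
  x=-1.436: |R|=0.65949 <1
  x=-2.247: |R|=1.43529 >1
  x=-2.073: |R|=1.20996 >1
Stable set (-1.8824, 0).

left endpoint -1.8824.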